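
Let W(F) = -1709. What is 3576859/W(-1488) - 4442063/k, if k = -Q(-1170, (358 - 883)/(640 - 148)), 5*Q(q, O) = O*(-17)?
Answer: 1242875418283/1016855 ≈ 1.2223e+6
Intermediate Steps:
Q(q, O) = -17*O/5 (Q(q, O) = (O*(-17))/5 = (-17*O)/5 = -17*O/5)
k = -595/164 (k = -(-17)*(358 - 883)/(640 - 148)/5 = -(-17)*(-525/492)/5 = -(-17)*(-525*1/492)/5 = -(-17)*(-175)/(5*164) = -1*595/164 = -595/164 ≈ -3.6280)
3576859/W(-1488) - 4442063/k = 3576859/(-1709) - 4442063/(-595/164) = 3576859*(-1/1709) - 4442063*(-164/595) = -3576859/1709 + 728498332/595 = 1242875418283/1016855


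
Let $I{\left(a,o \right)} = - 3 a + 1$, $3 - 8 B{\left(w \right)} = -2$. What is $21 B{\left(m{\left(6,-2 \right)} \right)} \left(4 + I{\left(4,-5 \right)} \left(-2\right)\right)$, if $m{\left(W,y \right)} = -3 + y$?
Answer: $\frac{1365}{4} \approx 341.25$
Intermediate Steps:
$B{\left(w \right)} = \frac{5}{8}$ ($B{\left(w \right)} = \frac{3}{8} - - \frac{1}{4} = \frac{3}{8} + \frac{1}{4} = \frac{5}{8}$)
$I{\left(a,o \right)} = 1 - 3 a$
$21 B{\left(m{\left(6,-2 \right)} \right)} \left(4 + I{\left(4,-5 \right)} \left(-2\right)\right) = 21 \cdot \frac{5}{8} \left(4 + \left(1 - 12\right) \left(-2\right)\right) = \frac{105 \left(4 + \left(1 - 12\right) \left(-2\right)\right)}{8} = \frac{105 \left(4 - -22\right)}{8} = \frac{105 \left(4 + 22\right)}{8} = \frac{105}{8} \cdot 26 = \frac{1365}{4}$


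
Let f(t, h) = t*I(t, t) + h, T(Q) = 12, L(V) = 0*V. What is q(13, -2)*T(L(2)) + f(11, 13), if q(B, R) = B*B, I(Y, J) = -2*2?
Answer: 1997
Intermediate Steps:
L(V) = 0
I(Y, J) = -4
q(B, R) = B²
f(t, h) = h - 4*t (f(t, h) = t*(-4) + h = -4*t + h = h - 4*t)
q(13, -2)*T(L(2)) + f(11, 13) = 13²*12 + (13 - 4*11) = 169*12 + (13 - 44) = 2028 - 31 = 1997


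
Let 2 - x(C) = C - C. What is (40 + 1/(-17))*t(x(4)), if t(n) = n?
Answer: 1358/17 ≈ 79.882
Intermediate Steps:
x(C) = 2 (x(C) = 2 - (C - C) = 2 - 1*0 = 2 + 0 = 2)
(40 + 1/(-17))*t(x(4)) = (40 + 1/(-17))*2 = (40 - 1/17)*2 = (679/17)*2 = 1358/17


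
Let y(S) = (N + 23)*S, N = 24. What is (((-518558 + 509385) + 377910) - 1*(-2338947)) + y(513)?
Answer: 2731795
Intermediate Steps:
y(S) = 47*S (y(S) = (24 + 23)*S = 47*S)
(((-518558 + 509385) + 377910) - 1*(-2338947)) + y(513) = (((-518558 + 509385) + 377910) - 1*(-2338947)) + 47*513 = ((-9173 + 377910) + 2338947) + 24111 = (368737 + 2338947) + 24111 = 2707684 + 24111 = 2731795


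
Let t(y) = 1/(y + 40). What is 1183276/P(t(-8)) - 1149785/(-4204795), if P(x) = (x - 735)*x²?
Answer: -245165356057313/148710637 ≈ -1.6486e+6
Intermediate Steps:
t(y) = 1/(40 + y)
P(x) = x²*(-735 + x) (P(x) = (-735 + x)*x² = x²*(-735 + x))
1183276/P(t(-8)) - 1149785/(-4204795) = 1183276/(((1/(40 - 8))²*(-735 + 1/(40 - 8)))) - 1149785/(-4204795) = 1183276/(((1/32)²*(-735 + 1/32))) - 1149785*(-1/4204795) = 1183276/(((1/32)²*(-735 + 1/32))) + 1729/6323 = 1183276/(((1/1024)*(-23519/32))) + 1729/6323 = 1183276/(-23519/32768) + 1729/6323 = 1183276*(-32768/23519) + 1729/6323 = -38773587968/23519 + 1729/6323 = -245165356057313/148710637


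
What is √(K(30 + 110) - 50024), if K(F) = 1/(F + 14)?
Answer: I*√1186369030/154 ≈ 223.66*I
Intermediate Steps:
K(F) = 1/(14 + F)
√(K(30 + 110) - 50024) = √(1/(14 + (30 + 110)) - 50024) = √(1/(14 + 140) - 50024) = √(1/154 - 50024) = √(-7703695/154) = I*√1186369030/154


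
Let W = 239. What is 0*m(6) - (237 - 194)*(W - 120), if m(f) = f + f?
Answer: -5117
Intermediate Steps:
m(f) = 2*f
0*m(6) - (237 - 194)*(W - 120) = 0*(2*6) - (237 - 194)*(239 - 120) = 0*12 - 43*119 = 0 - 1*5117 = 0 - 5117 = -5117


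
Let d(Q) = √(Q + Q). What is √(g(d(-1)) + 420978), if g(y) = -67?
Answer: √420911 ≈ 648.78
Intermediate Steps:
d(Q) = √2*√Q (d(Q) = √(2*Q) = √2*√Q)
√(g(d(-1)) + 420978) = √(-67 + 420978) = √420911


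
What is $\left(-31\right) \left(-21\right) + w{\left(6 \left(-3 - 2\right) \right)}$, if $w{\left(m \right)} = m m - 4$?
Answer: $1547$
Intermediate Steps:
$w{\left(m \right)} = -4 + m^{2}$ ($w{\left(m \right)} = m^{2} - 4 = -4 + m^{2}$)
$\left(-31\right) \left(-21\right) + w{\left(6 \left(-3 - 2\right) \right)} = \left(-31\right) \left(-21\right) - \left(4 - \left(6 \left(-3 - 2\right)\right)^{2}\right) = 651 - \left(4 - \left(6 \left(-5\right)\right)^{2}\right) = 651 - \left(4 - \left(-30\right)^{2}\right) = 651 + \left(-4 + 900\right) = 651 + 896 = 1547$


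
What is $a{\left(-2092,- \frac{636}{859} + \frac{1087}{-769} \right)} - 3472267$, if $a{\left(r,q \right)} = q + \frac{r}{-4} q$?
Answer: $- \frac{2294424440565}{660571} \approx -3.4734 \cdot 10^{6}$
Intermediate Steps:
$a{\left(r,q \right)} = q - \frac{q r}{4}$ ($a{\left(r,q \right)} = q + r \left(- \frac{1}{4}\right) q = q + - \frac{r}{4} q = q - \frac{q r}{4}$)
$a{\left(-2092,- \frac{636}{859} + \frac{1087}{-769} \right)} - 3472267 = \frac{\left(- \frac{636}{859} + \frac{1087}{-769}\right) \left(4 - -2092\right)}{4} - 3472267 = \frac{\left(\left(-636\right) \frac{1}{859} + 1087 \left(- \frac{1}{769}\right)\right) \left(4 + 2092\right)}{4} - 3472267 = \frac{1}{4} \left(- \frac{636}{859} - \frac{1087}{769}\right) 2096 - 3472267 = \frac{1}{4} \left(- \frac{1422817}{660571}\right) 2096 - 3472267 = - \frac{745556108}{660571} - 3472267 = - \frac{2294424440565}{660571}$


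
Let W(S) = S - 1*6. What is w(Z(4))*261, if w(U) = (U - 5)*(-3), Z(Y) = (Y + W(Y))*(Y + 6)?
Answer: -11745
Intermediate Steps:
W(S) = -6 + S (W(S) = S - 6 = -6 + S)
Z(Y) = (-6 + 2*Y)*(6 + Y) (Z(Y) = (Y + (-6 + Y))*(Y + 6) = (-6 + 2*Y)*(6 + Y))
w(U) = 15 - 3*U (w(U) = (-5 + U)*(-3) = 15 - 3*U)
w(Z(4))*261 = (15 - 3*(-36 + 2*4² + 6*4))*261 = (15 - 3*(-36 + 2*16 + 24))*261 = (15 - 3*(-36 + 32 + 24))*261 = (15 - 3*20)*261 = (15 - 60)*261 = -45*261 = -11745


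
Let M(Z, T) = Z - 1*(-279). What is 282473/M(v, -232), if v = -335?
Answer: -282473/56 ≈ -5044.2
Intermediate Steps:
M(Z, T) = 279 + Z (M(Z, T) = Z + 279 = 279 + Z)
282473/M(v, -232) = 282473/(279 - 335) = 282473/(-56) = 282473*(-1/56) = -282473/56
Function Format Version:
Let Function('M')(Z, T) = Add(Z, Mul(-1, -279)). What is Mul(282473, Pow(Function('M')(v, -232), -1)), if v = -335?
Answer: Rational(-282473, 56) ≈ -5044.2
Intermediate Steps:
Function('M')(Z, T) = Add(279, Z) (Function('M')(Z, T) = Add(Z, 279) = Add(279, Z))
Mul(282473, Pow(Function('M')(v, -232), -1)) = Mul(282473, Pow(Add(279, -335), -1)) = Mul(282473, Pow(-56, -1)) = Mul(282473, Rational(-1, 56)) = Rational(-282473, 56)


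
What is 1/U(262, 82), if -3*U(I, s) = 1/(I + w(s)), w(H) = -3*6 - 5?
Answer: -717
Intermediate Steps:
w(H) = -23 (w(H) = -18 - 5 = -23)
U(I, s) = -1/(3*(-23 + I)) (U(I, s) = -1/(3*(I - 23)) = -1/(3*(-23 + I)))
1/U(262, 82) = 1/(-1/(-69 + 3*262)) = 1/(-1/(-69 + 786)) = 1/(-1/717) = -717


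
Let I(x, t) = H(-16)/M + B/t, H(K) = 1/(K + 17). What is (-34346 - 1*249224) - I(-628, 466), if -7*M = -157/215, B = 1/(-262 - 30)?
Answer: -6058196903483/21363304 ≈ -2.8358e+5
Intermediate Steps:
H(K) = 1/(17 + K)
B = -1/292 (B = 1/(-292) = -1/292 ≈ -0.0034247)
M = 157/1505 (M = -(-157)/(7*215) = -⅐*(-157/215) = 157/1505 ≈ 0.10432)
I(x, t) = 1505/157 - 1/(292*t) (I(x, t) = 1/((17 - 16)*(157/1505)) - 1/(292*t) = (1505/157)/1 - 1/(292*t) = 1*(1505/157) - 1/(292*t) = 1505/157 - 1/(292*t))
(-34346 - 1*249224) - I(-628, 466) = (-34346 - 1*249224) - (-157 + 439460*466)/(45844*466) = (-34346 - 249224) - (-157 + 204788360)/(45844*466) = -283570 - 204788203/(45844*466) = -283570 - 1*204788203/21363304 = -283570 - 204788203/21363304 = -6058196903483/21363304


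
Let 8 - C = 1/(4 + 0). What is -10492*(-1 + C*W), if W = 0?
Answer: 10492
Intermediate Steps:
C = 31/4 (C = 8 - 1/(4 + 0) = 8 - 1/4 = 8 - 1*¼ = 8 - ¼ = 31/4 ≈ 7.7500)
-10492*(-1 + C*W) = -10492*(-1 + (31/4)*0) = -10492*(-1 + 0) = -10492*(-1) = 10492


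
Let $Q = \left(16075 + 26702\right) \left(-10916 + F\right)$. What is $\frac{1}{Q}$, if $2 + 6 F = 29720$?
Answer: $- \frac{1}{255079251} \approx -3.9203 \cdot 10^{-9}$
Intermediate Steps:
$F = 4953$ ($F = - \frac{1}{3} + \frac{1}{6} \cdot 29720 = - \frac{1}{3} + \frac{14860}{3} = 4953$)
$Q = -255079251$ ($Q = \left(16075 + 26702\right) \left(-10916 + 4953\right) = 42777 \left(-5963\right) = -255079251$)
$\frac{1}{Q} = \frac{1}{-255079251} = - \frac{1}{255079251}$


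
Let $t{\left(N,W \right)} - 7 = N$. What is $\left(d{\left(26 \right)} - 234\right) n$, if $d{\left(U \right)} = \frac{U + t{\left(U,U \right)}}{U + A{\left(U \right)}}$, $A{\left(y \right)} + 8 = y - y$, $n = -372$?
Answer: $\frac{257486}{3} \approx 85829.0$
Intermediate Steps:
$t{\left(N,W \right)} = 7 + N$
$A{\left(y \right)} = -8$ ($A{\left(y \right)} = -8 + \left(y - y\right) = -8 + 0 = -8$)
$d{\left(U \right)} = \frac{7 + 2 U}{-8 + U}$ ($d{\left(U \right)} = \frac{U + \left(7 + U\right)}{U - 8} = \frac{7 + 2 U}{-8 + U}$)
$\left(d{\left(26 \right)} - 234\right) n = \left(\frac{7 + 2 \cdot 26}{-8 + 26} - 234\right) \left(-372\right) = \left(\frac{7 + 52}{18} - 234\right) \left(-372\right) = \left(\frac{1}{18} \cdot 59 - 234\right) \left(-372\right) = \left(\frac{59}{18} - 234\right) \left(-372\right) = \left(- \frac{4153}{18}\right) \left(-372\right) = \frac{257486}{3}$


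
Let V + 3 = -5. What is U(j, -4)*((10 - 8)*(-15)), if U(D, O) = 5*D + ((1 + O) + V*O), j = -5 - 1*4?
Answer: 480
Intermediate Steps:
V = -8 (V = -3 - 5 = -8)
j = -9 (j = -5 - 4 = -9)
U(D, O) = 1 - 7*O + 5*D (U(D, O) = 5*D + ((1 + O) - 8*O) = 5*D + (1 - 7*O) = 1 - 7*O + 5*D)
U(j, -4)*((10 - 8)*(-15)) = (1 - 7*(-4) + 5*(-9))*((10 - 8)*(-15)) = (1 + 28 - 45)*(2*(-15)) = -16*(-30) = 480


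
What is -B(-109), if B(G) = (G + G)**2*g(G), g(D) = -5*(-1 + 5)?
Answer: 950480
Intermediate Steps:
g(D) = -20 (g(D) = -5*4 = -20)
B(G) = -80*G**2 (B(G) = (G + G)**2*(-20) = (2*G)**2*(-20) = (4*G**2)*(-20) = -80*G**2)
-B(-109) = -(-80)*(-109)**2 = -(-80)*11881 = -1*(-950480) = 950480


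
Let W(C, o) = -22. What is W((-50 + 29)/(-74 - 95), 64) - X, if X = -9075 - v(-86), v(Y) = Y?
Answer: 8967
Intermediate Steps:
X = -8989 (X = -9075 - 1*(-86) = -9075 + 86 = -8989)
W((-50 + 29)/(-74 - 95), 64) - X = -22 - 1*(-8989) = -22 + 8989 = 8967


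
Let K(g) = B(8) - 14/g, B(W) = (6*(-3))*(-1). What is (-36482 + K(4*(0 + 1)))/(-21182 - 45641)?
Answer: 72935/133646 ≈ 0.54573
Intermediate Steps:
B(W) = 18 (B(W) = -18*(-1) = 18)
K(g) = 18 - 14/g
(-36482 + K(4*(0 + 1)))/(-21182 - 45641) = (-36482 + (18 - 14*1/(4*(0 + 1))))/(-21182 - 45641) = (-36482 + (18 - 14/(4*1)))/(-66823) = (-36482 + (18 - 14/4))*(-1/66823) = (-36482 + (18 - 14*¼))*(-1/66823) = (-36482 + (18 - 7/2))*(-1/66823) = (-36482 + 29/2)*(-1/66823) = -72935/2*(-1/66823) = 72935/133646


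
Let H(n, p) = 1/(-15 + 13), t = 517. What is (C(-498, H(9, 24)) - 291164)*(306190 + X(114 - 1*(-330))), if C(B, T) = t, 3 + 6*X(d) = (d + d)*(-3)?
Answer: -177728024677/2 ≈ -8.8864e+10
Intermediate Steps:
H(n, p) = -½ (H(n, p) = 1/(-2) = -½)
X(d) = -½ - d (X(d) = -½ + ((d + d)*(-3))/6 = -½ + ((2*d)*(-3))/6 = -½ + (-6*d)/6 = -½ - d)
C(B, T) = 517
(C(-498, H(9, 24)) - 291164)*(306190 + X(114 - 1*(-330))) = (517 - 291164)*(306190 + (-½ - (114 - 1*(-330)))) = -290647*(306190 + (-½ - (114 + 330))) = -290647*(306190 + (-½ - 1*444)) = -290647*(306190 + (-½ - 444)) = -290647*(306190 - 889/2) = -290647*611491/2 = -177728024677/2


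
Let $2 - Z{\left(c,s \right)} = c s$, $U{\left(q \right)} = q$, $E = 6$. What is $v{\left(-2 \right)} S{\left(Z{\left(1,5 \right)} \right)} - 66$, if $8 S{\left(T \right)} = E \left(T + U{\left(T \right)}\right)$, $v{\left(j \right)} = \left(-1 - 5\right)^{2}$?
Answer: $-228$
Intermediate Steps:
$Z{\left(c,s \right)} = 2 - c s$
$v{\left(j \right)} = 36$ ($v{\left(j \right)} = \left(-6\right)^{2} = 36$)
$S{\left(T \right)} = \frac{3 T}{2}$ ($S{\left(T \right)} = \frac{6 \left(T + T\right)}{8} = \frac{6 \cdot 2 T}{8} = \frac{12 T}{8} = \frac{3 T}{2}$)
$v{\left(-2 \right)} S{\left(Z{\left(1,5 \right)} \right)} - 66 = 36 \frac{3 \left(2 - 1 \cdot 5\right)}{2} - 66 = 36 \frac{3 \left(2 - 5\right)}{2} - 66 = 36 \cdot \frac{3}{2} \left(-3\right) - 66 = 36 \left(- \frac{9}{2}\right) - 66 = -162 - 66 = -228$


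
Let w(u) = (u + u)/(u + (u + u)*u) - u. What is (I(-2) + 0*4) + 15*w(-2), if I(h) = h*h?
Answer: 24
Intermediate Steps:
I(h) = h²
w(u) = -u + 2*u/(u + 2*u²) (w(u) = (2*u)/(u + (2*u)*u) - u = (2*u)/(u + 2*u²) - u = 2*u/(u + 2*u²) - u = -u + 2*u/(u + 2*u²))
(I(-2) + 0*4) + 15*w(-2) = ((-2)² + 0*4) + 15*((2 - 1*(-2) - 2*(-2)²)/(1 + 2*(-2))) = (4 + 0) + 15*((2 + 2 - 2*4)/(1 - 4)) = 4 + 15*((2 + 2 - 8)/(-3)) = 4 + 15*(-⅓*(-4)) = 4 + 15*(4/3) = 4 + 20 = 24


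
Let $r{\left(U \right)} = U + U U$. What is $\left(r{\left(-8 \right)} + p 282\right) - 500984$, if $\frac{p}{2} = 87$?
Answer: $-451860$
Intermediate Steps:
$p = 174$ ($p = 2 \cdot 87 = 174$)
$r{\left(U \right)} = U + U^{2}$
$\left(r{\left(-8 \right)} + p 282\right) - 500984 = \left(- 8 \left(1 - 8\right) + 174 \cdot 282\right) - 500984 = \left(\left(-8\right) \left(-7\right) + 49068\right) - 500984 = \left(56 + 49068\right) - 500984 = 49124 - 500984 = -451860$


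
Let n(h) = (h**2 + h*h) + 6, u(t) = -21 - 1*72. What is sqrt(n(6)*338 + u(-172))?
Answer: 3*sqrt(2919) ≈ 162.08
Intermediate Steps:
u(t) = -93 (u(t) = -21 - 72 = -93)
n(h) = 6 + 2*h**2 (n(h) = (h**2 + h**2) + 6 = 2*h**2 + 6 = 6 + 2*h**2)
sqrt(n(6)*338 + u(-172)) = sqrt((6 + 2*6**2)*338 - 93) = sqrt((6 + 2*36)*338 - 93) = sqrt((6 + 72)*338 - 93) = sqrt(78*338 - 93) = sqrt(26364 - 93) = sqrt(26271) = 3*sqrt(2919)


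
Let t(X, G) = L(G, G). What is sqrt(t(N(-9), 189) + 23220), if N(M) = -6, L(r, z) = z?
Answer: 153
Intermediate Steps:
t(X, G) = G
sqrt(t(N(-9), 189) + 23220) = sqrt(189 + 23220) = sqrt(23409) = 153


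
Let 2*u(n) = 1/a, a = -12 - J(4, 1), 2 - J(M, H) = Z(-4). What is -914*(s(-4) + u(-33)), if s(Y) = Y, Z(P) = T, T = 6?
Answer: 29705/8 ≈ 3713.1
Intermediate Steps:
Z(P) = 6
J(M, H) = -4 (J(M, H) = 2 - 1*6 = 2 - 6 = -4)
a = -8 (a = -12 - 1*(-4) = -12 + 4 = -8)
u(n) = -1/16 (u(n) = (½)/(-8) = (½)*(-⅛) = -1/16)
-914*(s(-4) + u(-33)) = -914*(-4 - 1/16) = -914*(-65/16) = 29705/8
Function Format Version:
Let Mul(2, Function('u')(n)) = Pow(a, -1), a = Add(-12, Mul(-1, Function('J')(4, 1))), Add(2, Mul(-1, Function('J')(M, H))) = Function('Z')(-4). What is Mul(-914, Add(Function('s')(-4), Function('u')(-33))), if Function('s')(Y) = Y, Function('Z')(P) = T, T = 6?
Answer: Rational(29705, 8) ≈ 3713.1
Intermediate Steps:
Function('Z')(P) = 6
Function('J')(M, H) = -4 (Function('J')(M, H) = Add(2, Mul(-1, 6)) = Add(2, -6) = -4)
a = -8 (a = Add(-12, Mul(-1, -4)) = Add(-12, 4) = -8)
Function('u')(n) = Rational(-1, 16) (Function('u')(n) = Mul(Rational(1, 2), Pow(-8, -1)) = Mul(Rational(1, 2), Rational(-1, 8)) = Rational(-1, 16))
Mul(-914, Add(Function('s')(-4), Function('u')(-33))) = Mul(-914, Add(-4, Rational(-1, 16))) = Mul(-914, Rational(-65, 16)) = Rational(29705, 8)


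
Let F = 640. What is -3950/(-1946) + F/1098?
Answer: 1395635/534177 ≈ 2.6127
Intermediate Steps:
-3950/(-1946) + F/1098 = -3950/(-1946) + 640/1098 = -3950*(-1/1946) + 640*(1/1098) = 1975/973 + 320/549 = 1395635/534177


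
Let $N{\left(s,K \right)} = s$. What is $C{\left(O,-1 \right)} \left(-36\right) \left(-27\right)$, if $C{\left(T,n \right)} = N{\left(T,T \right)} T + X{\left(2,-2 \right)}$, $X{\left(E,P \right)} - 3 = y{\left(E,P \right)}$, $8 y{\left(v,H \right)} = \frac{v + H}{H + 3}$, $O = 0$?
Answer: $2916$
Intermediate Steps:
$y{\left(v,H \right)} = \frac{H + v}{8 \left(3 + H\right)}$ ($y{\left(v,H \right)} = \frac{\left(v + H\right) \frac{1}{H + 3}}{8} = \frac{\left(H + v\right) \frac{1}{3 + H}}{8} = \frac{\frac{1}{3 + H} \left(H + v\right)}{8} = \frac{H + v}{8 \left(3 + H\right)}$)
$X{\left(E,P \right)} = 3 + \frac{E + P}{8 \left(3 + P\right)}$ ($X{\left(E,P \right)} = 3 + \frac{P + E}{8 \left(3 + P\right)} = 3 + \frac{E + P}{8 \left(3 + P\right)}$)
$C{\left(T,n \right)} = 3 + T^{2}$ ($C{\left(T,n \right)} = T T + \frac{72 + 2 + 25 \left(-2\right)}{8 \left(3 - 2\right)} = T^{2} + \frac{72 + 2 - 50}{8 \cdot 1} = T^{2} + \frac{1}{8} \cdot 1 \cdot 24 = T^{2} + 3 = 3 + T^{2}$)
$C{\left(O,-1 \right)} \left(-36\right) \left(-27\right) = \left(3 + 0^{2}\right) \left(-36\right) \left(-27\right) = \left(3 + 0\right) \left(-36\right) \left(-27\right) = 3 \left(-36\right) \left(-27\right) = \left(-108\right) \left(-27\right) = 2916$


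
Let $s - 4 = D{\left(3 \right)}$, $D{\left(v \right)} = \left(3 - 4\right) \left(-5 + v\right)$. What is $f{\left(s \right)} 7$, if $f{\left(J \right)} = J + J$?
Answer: $84$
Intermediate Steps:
$D{\left(v \right)} = 5 - v$ ($D{\left(v \right)} = - (-5 + v) = 5 - v$)
$s = 6$ ($s = 4 + \left(5 - 3\right) = 4 + 2 = 6$)
$f{\left(J \right)} = 2 J$
$f{\left(s \right)} 7 = 2 \cdot 6 \cdot 7 = 12 \cdot 7 = 84$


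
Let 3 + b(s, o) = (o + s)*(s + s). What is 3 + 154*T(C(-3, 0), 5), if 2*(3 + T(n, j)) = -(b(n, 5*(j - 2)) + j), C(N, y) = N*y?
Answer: -613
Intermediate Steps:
b(s, o) = -3 + 2*s*(o + s) (b(s, o) = -3 + (o + s)*(s + s) = -3 + (o + s)*(2*s) = -3 + 2*s*(o + s))
T(n, j) = -3/2 - n² - j/2 - n*(-10 + 5*j) (T(n, j) = -3 + (-((-3 + 2*n² + 2*(5*(j - 2))*n) + j))/2 = -3 + (-((-3 + 2*n² + 2*(5*(-2 + j))*n) + j))/2 = -3 + (-((-3 + 2*n² + 2*(-10 + 5*j)*n) + j))/2 = -3 + (-((-3 + 2*n² + 2*n*(-10 + 5*j)) + j))/2 = -3 + (-(-3 + j + 2*n² + 2*n*(-10 + 5*j)))/2 = -3 + (3 - j - 2*n² - 2*n*(-10 + 5*j))/2 = -3 + (3/2 - n² - j/2 - n*(-10 + 5*j)) = -3/2 - n² - j/2 - n*(-10 + 5*j))
3 + 154*T(C(-3, 0), 5) = 3 + 154*(-3/2 - (-3*0)² - ½*5 - 5*(-3*0)*(-2 + 5)) = 3 + 154*(-3/2 - 1*0² - 5/2 - 5*0*3) = 3 + 154*(-3/2 - 1*0 - 5/2 + 0) = 3 + 154*(-3/2 + 0 - 5/2 + 0) = 3 + 154*(-4) = 3 - 616 = -613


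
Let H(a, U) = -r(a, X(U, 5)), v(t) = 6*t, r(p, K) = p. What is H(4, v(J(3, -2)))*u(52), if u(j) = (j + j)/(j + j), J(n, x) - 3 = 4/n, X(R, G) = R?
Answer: -4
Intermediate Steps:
J(n, x) = 3 + 4/n
u(j) = 1 (u(j) = (2*j)/((2*j)) = (2*j)*(1/(2*j)) = 1)
H(a, U) = -a
H(4, v(J(3, -2)))*u(52) = -1*4*1 = -4*1 = -4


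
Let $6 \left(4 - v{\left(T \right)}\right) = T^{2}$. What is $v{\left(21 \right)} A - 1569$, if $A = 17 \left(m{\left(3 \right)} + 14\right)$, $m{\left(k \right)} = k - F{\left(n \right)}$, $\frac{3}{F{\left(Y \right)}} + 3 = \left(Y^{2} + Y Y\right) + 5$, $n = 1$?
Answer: $- \frac{166147}{8} \approx -20768.0$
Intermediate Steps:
$F{\left(Y \right)} = \frac{3}{2 + 2 Y^{2}}$ ($F{\left(Y \right)} = \frac{3}{-3 + \left(\left(Y^{2} + Y Y\right) + 5\right)} = \frac{3}{-3 + \left(\left(Y^{2} + Y^{2}\right) + 5\right)} = \frac{3}{-3 + \left(2 Y^{2} + 5\right)} = \frac{3}{-3 + \left(5 + 2 Y^{2}\right)} = \frac{3}{2 + 2 Y^{2}}$)
$m{\left(k \right)} = - \frac{3}{4} + k$ ($m{\left(k \right)} = k - \frac{3}{2 \left(1 + 1^{2}\right)} = k - \frac{3}{2 \left(1 + 1\right)} = k - \frac{3}{2 \cdot 2} = k - \frac{3}{2} \cdot \frac{1}{2} = k - \frac{3}{4} = - \frac{3}{4} + k$)
$A = \frac{1105}{4}$ ($A = 17 \left(\left(- \frac{3}{4} + 3\right) + 14\right) = 17 \left(\frac{9}{4} + 14\right) = 17 \cdot \frac{65}{4} = \frac{1105}{4} \approx 276.25$)
$v{\left(T \right)} = 4 - \frac{T^{2}}{6}$
$v{\left(21 \right)} A - 1569 = \left(4 - \frac{21^{2}}{6}\right) \frac{1105}{4} - 1569 = \left(4 - \frac{147}{2}\right) \frac{1105}{4} - 1569 = \left(- \frac{139}{2}\right) \frac{1105}{4} - 1569 = - \frac{153595}{8} - 1569 = - \frac{166147}{8}$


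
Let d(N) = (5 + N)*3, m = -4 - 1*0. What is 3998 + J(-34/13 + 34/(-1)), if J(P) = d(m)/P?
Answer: 1903009/476 ≈ 3997.9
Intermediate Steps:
m = -4 (m = -4 + 0 = -4)
d(N) = 15 + 3*N
J(P) = 3/P (J(P) = (15 + 3*(-4))/P = (15 - 12)/P = 3/P)
3998 + J(-34/13 + 34/(-1)) = 3998 + 3/(-34/13 + 34/(-1)) = 3998 + 3/(-34*1/13 + 34*(-1)) = 3998 + 3/(-34/13 - 34) = 3998 + 3/(-476/13) = 3998 + 3*(-13/476) = 3998 - 39/476 = 1903009/476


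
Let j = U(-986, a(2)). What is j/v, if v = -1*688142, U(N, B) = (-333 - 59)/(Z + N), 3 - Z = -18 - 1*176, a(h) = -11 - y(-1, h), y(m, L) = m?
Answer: -28/38781717 ≈ -7.2199e-7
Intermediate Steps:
a(h) = -10 (a(h) = -11 - 1*(-1) = -11 + 1 = -10)
Z = 197 (Z = 3 - (-18 - 1*176) = 3 - (-18 - 176) = 3 - 1*(-194) = 3 + 194 = 197)
U(N, B) = -392/(197 + N) (U(N, B) = (-333 - 59)/(197 + N) = -392/(197 + N))
j = 392/789 (j = -392/(197 - 986) = -392/(-789) = -392*(-1/789) = 392/789 ≈ 0.49683)
v = -688142
j/v = (392/789)/(-688142) = (392/789)*(-1/688142) = -28/38781717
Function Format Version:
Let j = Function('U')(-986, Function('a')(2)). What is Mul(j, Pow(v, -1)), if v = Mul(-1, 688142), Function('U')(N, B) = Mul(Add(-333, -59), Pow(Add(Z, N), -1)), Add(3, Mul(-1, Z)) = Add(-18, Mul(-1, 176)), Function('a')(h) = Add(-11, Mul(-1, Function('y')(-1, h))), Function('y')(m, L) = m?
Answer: Rational(-28, 38781717) ≈ -7.2199e-7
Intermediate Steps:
Function('a')(h) = -10 (Function('a')(h) = Add(-11, Mul(-1, -1)) = Add(-11, 1) = -10)
Z = 197 (Z = Add(3, Mul(-1, Add(-18, Mul(-1, 176)))) = Add(3, Mul(-1, Add(-18, -176))) = Add(3, Mul(-1, -194)) = Add(3, 194) = 197)
Function('U')(N, B) = Mul(-392, Pow(Add(197, N), -1)) (Function('U')(N, B) = Mul(Add(-333, -59), Pow(Add(197, N), -1)) = Mul(-392, Pow(Add(197, N), -1)))
j = Rational(392, 789) (j = Mul(-392, Pow(Add(197, -986), -1)) = Mul(-392, Pow(-789, -1)) = Mul(-392, Rational(-1, 789)) = Rational(392, 789) ≈ 0.49683)
v = -688142
Mul(j, Pow(v, -1)) = Mul(Rational(392, 789), Pow(-688142, -1)) = Mul(Rational(392, 789), Rational(-1, 688142)) = Rational(-28, 38781717)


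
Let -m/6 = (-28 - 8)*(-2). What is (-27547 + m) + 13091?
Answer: -14888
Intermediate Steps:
m = -432 (m = -6*(-28 - 8)*(-2) = -(-216)*(-2) = -6*72 = -432)
(-27547 + m) + 13091 = (-27547 - 432) + 13091 = -27979 + 13091 = -14888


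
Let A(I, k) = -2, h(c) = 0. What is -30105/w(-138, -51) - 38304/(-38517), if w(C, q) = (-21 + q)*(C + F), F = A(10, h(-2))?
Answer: -5729259/2875936 ≈ -1.9921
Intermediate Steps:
F = -2
w(C, q) = (-21 + q)*(-2 + C) (w(C, q) = (-21 + q)*(C - 2) = (-21 + q)*(-2 + C))
-30105/w(-138, -51) - 38304/(-38517) = -30105/(42 - 21*(-138) - 2*(-51) - 138*(-51)) - 38304/(-38517) = -30105/(42 + 2898 + 102 + 7038) - 38304*(-1/38517) = -30105/10080 + 12768/12839 = -30105*1/10080 + 12768/12839 = -669/224 + 12768/12839 = -5729259/2875936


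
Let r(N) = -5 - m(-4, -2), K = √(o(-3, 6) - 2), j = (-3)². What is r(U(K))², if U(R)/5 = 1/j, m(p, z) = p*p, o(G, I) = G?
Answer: 441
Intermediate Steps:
j = 9
m(p, z) = p²
K = I*√5 (K = √(-3 - 2) = √(-5) = I*√5 ≈ 2.2361*I)
U(R) = 5/9
r(N) = -21 (r(N) = -5 - 1*(-4)² = -5 - 1*16 = -5 - 16 = -21)
r(U(K))² = (-21)² = 441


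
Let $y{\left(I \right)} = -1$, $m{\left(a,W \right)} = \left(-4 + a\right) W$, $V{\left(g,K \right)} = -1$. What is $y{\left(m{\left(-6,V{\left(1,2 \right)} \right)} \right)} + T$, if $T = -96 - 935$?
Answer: $-1032$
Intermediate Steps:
$m{\left(a,W \right)} = W \left(-4 + a\right)$
$T = -1031$ ($T = -96 - 935 = -1031$)
$y{\left(m{\left(-6,V{\left(1,2 \right)} \right)} \right)} + T = -1 - 1031 = -1032$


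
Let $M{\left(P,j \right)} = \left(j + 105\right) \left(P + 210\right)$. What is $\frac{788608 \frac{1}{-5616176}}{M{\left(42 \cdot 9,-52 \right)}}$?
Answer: $- \frac{12322}{2734726701} \approx -4.5058 \cdot 10^{-6}$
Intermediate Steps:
$M{\left(P,j \right)} = \left(105 + j\right) \left(210 + P\right)$
$\frac{788608 \frac{1}{-5616176}}{M{\left(42 \cdot 9,-52 \right)}} = \frac{788608 \frac{1}{-5616176}}{22050 + 105 \cdot 42 \cdot 9 + 210 \left(-52\right) + 42 \cdot 9 \left(-52\right)} = \frac{788608 \left(- \frac{1}{5616176}\right)}{22050 + 105 \cdot 378 - 10920 + 378 \left(-52\right)} = - \frac{49288}{351011 \left(22050 + 39690 - 10920 - 19656\right)} = - \frac{49288}{351011 \cdot 31164} = \left(- \frac{49288}{351011}\right) \frac{1}{31164} = - \frac{12322}{2734726701}$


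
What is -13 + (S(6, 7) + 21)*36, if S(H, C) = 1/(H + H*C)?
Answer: 2975/4 ≈ 743.75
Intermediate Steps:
S(H, C) = 1/(H + C*H)
-13 + (S(6, 7) + 21)*36 = -13 + (1/(6*(1 + 7)) + 21)*36 = -13 + ((⅙)/8 + 21)*36 = -13 + ((⅙)*(⅛) + 21)*36 = -13 + (1/48 + 21)*36 = -13 + (1009/48)*36 = -13 + 3027/4 = 2975/4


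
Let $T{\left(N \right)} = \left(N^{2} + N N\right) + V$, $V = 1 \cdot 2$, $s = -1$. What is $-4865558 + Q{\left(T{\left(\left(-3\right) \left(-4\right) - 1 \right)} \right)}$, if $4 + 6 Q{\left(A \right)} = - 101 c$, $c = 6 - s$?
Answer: $- \frac{9731353}{2} \approx -4.8657 \cdot 10^{6}$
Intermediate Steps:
$V = 2$
$c = 7$ ($c = 6 - -1 = 6 + 1 = 7$)
$T{\left(N \right)} = 2 + 2 N^{2}$ ($T{\left(N \right)} = \left(N^{2} + N N\right) + 2 = \left(N^{2} + N^{2}\right) + 2 = 2 N^{2} + 2 = 2 + 2 N^{2}$)
$Q{\left(A \right)} = - \frac{237}{2}$ ($Q{\left(A \right)} = - \frac{2}{3} + \frac{\left(-101\right) 7}{6} = - \frac{2}{3} + \frac{1}{6} \left(-707\right) = - \frac{2}{3} - \frac{707}{6} = - \frac{237}{2}$)
$-4865558 + Q{\left(T{\left(\left(-3\right) \left(-4\right) - 1 \right)} \right)} = -4865558 - \frac{237}{2} = - \frac{9731353}{2}$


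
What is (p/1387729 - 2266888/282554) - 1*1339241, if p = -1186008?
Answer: -262565549848821745/196054189933 ≈ -1.3393e+6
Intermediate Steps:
(p/1387729 - 2266888/282554) - 1*1339241 = (-1186008/1387729 - 2266888/282554) - 1*1339241 = (-1186008*1/1387729 - 2266888*1/282554) - 1339241 = (-1186008/1387729 - 1133444/141277) - 1339241 = -1740468760892/196054189933 - 1339241 = -262565549848821745/196054189933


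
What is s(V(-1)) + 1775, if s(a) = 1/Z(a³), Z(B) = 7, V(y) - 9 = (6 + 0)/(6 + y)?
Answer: 12426/7 ≈ 1775.1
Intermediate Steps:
V(y) = 9 + 6/(6 + y) (V(y) = 9 + (6 + 0)/(6 + y) = 9 + 6/(6 + y))
s(a) = ⅐ (s(a) = 1/7 = ⅐)
s(V(-1)) + 1775 = ⅐ + 1775 = 12426/7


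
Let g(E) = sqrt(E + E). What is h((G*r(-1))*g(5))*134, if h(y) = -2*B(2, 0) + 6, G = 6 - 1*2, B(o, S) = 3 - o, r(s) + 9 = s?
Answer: 536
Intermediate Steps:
r(s) = -9 + s
g(E) = sqrt(2)*sqrt(E) (g(E) = sqrt(2*E) = sqrt(2)*sqrt(E))
G = 4 (G = 6 - 2 = 4)
h(y) = 4 (h(y) = -2*(3 - 1*2) + 6 = -2*(3 - 2) + 6 = -2*1 + 6 = -2 + 6 = 4)
h((G*r(-1))*g(5))*134 = 4*134 = 536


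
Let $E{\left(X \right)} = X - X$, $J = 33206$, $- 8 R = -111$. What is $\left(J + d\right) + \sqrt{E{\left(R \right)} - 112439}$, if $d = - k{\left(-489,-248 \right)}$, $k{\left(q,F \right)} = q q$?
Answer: $-205915 + i \sqrt{112439} \approx -2.0592 \cdot 10^{5} + 335.32 i$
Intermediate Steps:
$R = \frac{111}{8}$ ($R = \left(- \frac{1}{8}\right) \left(-111\right) = \frac{111}{8} \approx 13.875$)
$E{\left(X \right)} = 0$
$k{\left(q,F \right)} = q^{2}$
$d = -239121$ ($d = - \left(-489\right)^{2} = \left(-1\right) 239121 = -239121$)
$\left(J + d\right) + \sqrt{E{\left(R \right)} - 112439} = \left(33206 - 239121\right) + \sqrt{0 - 112439} = -205915 + \sqrt{-112439} = -205915 + i \sqrt{112439}$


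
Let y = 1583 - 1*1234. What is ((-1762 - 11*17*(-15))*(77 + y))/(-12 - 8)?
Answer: -222159/10 ≈ -22216.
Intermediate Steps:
y = 349 (y = 1583 - 1234 = 349)
((-1762 - 11*17*(-15))*(77 + y))/(-12 - 8) = ((-1762 - 11*17*(-15))*(77 + 349))/(-12 - 8) = ((-1762 - 187*(-15))*426)/(-20) = -(-1762 + 2805)*426/20 = -1043*426/20 = -1/20*444318 = -222159/10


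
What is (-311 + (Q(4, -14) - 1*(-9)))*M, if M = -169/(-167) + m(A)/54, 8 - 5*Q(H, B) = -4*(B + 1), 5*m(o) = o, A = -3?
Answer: -3896137/12525 ≈ -311.07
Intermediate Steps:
m(o) = o/5
Q(H, B) = 12/5 + 4*B/5 (Q(H, B) = 8/5 - (-4)*(B + 1)/5 = 8/5 - (-4)*(1 + B)/5 = 8/5 - (-4 - 4*B)/5 = 8/5 + (⅘ + 4*B/5) = 12/5 + 4*B/5)
M = 15043/15030 (M = -169/(-167) + ((⅕)*(-3))/54 = -169*(-1/167) - ⅗*1/54 = 169/167 - 1/90 = 15043/15030 ≈ 1.0009)
(-311 + (Q(4, -14) - 1*(-9)))*M = (-311 + ((12/5 + (⅘)*(-14)) - 1*(-9)))*(15043/15030) = (-311 + ((12/5 - 56/5) + 9))*(15043/15030) = (-311 + (-44/5 + 9))*(15043/15030) = (-311 + ⅕)*(15043/15030) = -1554/5*15043/15030 = -3896137/12525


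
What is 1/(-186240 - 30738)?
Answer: -1/216978 ≈ -4.6088e-6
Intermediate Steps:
1/(-186240 - 30738) = 1/(-216978) = -1/216978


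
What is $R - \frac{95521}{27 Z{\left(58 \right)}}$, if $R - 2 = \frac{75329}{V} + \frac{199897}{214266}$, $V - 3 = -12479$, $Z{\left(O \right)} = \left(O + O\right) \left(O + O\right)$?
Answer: $- \frac{136287250381069}{40466638441008} \approx -3.3679$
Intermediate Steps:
$Z{\left(O \right)} = 4 O^{2}$ ($Z{\left(O \right)} = 2 O 2 O = 4 O^{2}$)
$V = -12476$ ($V = 3 - 12479 = -12476$)
$R = - \frac{4150081655}{1336591308}$ ($R = 2 + \left(\frac{75329}{-12476} + \frac{199897}{214266}\right) = 2 + \left(75329 \left(- \frac{1}{12476}\right) + 199897 \cdot \frac{1}{214266}\right) = 2 + \left(- \frac{75329}{12476} + \frac{199897}{214266}\right) = 2 - \frac{6823264271}{1336591308} = - \frac{4150081655}{1336591308} \approx -3.105$)
$R - \frac{95521}{27 Z{\left(58 \right)}} = - \frac{4150081655}{1336591308} - \frac{95521}{27 \cdot 4 \cdot 58^{2}} = - \frac{4150081655}{1336591308} - \frac{95521}{27 \cdot 4 \cdot 3364} = - \frac{4150081655}{1336591308} - \frac{95521}{27 \cdot 13456} = - \frac{4150081655}{1336591308} - \frac{95521}{363312} = - \frac{136287250381069}{40466638441008}$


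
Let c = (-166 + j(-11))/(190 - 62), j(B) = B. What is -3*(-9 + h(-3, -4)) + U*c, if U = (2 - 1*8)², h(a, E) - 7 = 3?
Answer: -1689/32 ≈ -52.781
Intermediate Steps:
h(a, E) = 10 (h(a, E) = 7 + 3 = 10)
U = 36 (U = (2 - 8)² = (-6)² = 36)
c = -177/128 (c = (-166 - 11)/(190 - 62) = -177/128 ≈ -1.3828)
-3*(-9 + h(-3, -4)) + U*c = -3*(-9 + 10) + 36*(-177/128) = -3 - 1593/32 = -1689/32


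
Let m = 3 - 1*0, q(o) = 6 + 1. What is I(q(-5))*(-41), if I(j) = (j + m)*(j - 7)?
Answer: 0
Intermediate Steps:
q(o) = 7
m = 3 (m = 3 + 0 = 3)
I(j) = (-7 + j)*(3 + j) (I(j) = (j + 3)*(j - 7) = (3 + j)*(-7 + j) = (-7 + j)*(3 + j))
I(q(-5))*(-41) = (-21 + 7**2 - 4*7)*(-41) = (-21 + 49 - 28)*(-41) = 0*(-41) = 0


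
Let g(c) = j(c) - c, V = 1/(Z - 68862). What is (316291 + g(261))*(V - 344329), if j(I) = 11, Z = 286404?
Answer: -7891124416987999/72514 ≈ -1.0882e+11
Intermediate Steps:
V = 1/217542 (V = 1/(286404 - 68862) = 1/217542 ≈ 4.5968e-6)
g(c) = 11 - c
(316291 + g(261))*(V - 344329) = (316291 + (11 - 1*261))*(1/217542 - 344329) = (316291 + (11 - 261))*(-74906019317/217542) = (316291 - 250)*(-74906019317/217542) = 316041*(-74906019317/217542) = -7891124416987999/72514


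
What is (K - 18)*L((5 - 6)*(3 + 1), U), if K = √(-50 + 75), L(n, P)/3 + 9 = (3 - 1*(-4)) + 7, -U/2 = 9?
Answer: -195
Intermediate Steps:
U = -18 (U = -2*9 = -18)
L(n, P) = 15 (L(n, P) = -27 + 3*((3 - 1*(-4)) + 7) = -27 + 3*((3 + 4) + 7) = -27 + 3*(7 + 7) = -27 + 3*14 = -27 + 42 = 15)
K = 5 (K = √25 = 5)
(K - 18)*L((5 - 6)*(3 + 1), U) = (5 - 18)*15 = -13*15 = -195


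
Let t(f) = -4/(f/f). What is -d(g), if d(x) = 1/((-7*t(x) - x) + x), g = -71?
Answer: -1/28 ≈ -0.035714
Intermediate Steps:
t(f) = -4 (t(f) = -4/1 = -4*1 = -4)
d(x) = 1/28 (d(x) = 1/((-7*(-4) - x) + x) = 1/((28 - x) + x) = 1/28)
-d(g) = -1*1/28 = -1/28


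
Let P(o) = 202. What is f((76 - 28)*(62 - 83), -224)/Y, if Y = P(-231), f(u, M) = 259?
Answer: 259/202 ≈ 1.2822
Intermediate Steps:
Y = 202
f((76 - 28)*(62 - 83), -224)/Y = 259/202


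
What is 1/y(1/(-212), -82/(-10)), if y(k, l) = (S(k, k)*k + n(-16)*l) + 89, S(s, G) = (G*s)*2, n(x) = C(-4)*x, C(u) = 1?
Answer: -23820320/1005217509 ≈ -0.023697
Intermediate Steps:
n(x) = x (n(x) = 1*x = x)
S(s, G) = 2*G*s
y(k, l) = 89 - 16*l + 2*k³ (y(k, l) = ((2*k*k)*k - 16*l) + 89 = ((2*k²)*k - 16*l) + 89 = (2*k³ - 16*l) + 89 = (-16*l + 2*k³) + 89 = 89 - 16*l + 2*k³)
1/y(1/(-212), -82/(-10)) = 1/(89 - (-1312)/(-10) + 2*(1/(-212))³) = 1/(89 - (-1312)*(-1)/10 + 2*(-1/212)³) = 1/(89 - 16*41/5 + 2*(-1/9528128)) = 1/(89 - 656/5 - 1/4764064) = 1/(-1005217509/23820320) = -23820320/1005217509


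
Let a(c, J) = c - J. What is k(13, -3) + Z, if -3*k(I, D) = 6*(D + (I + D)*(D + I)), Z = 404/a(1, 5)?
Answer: -295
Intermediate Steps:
Z = -101 (Z = 404/(1 - 1*5) = 404/(1 - 5) = 404/(-4) = 404*(-¼) = -101)
k(I, D) = -2*D - 2*(D + I)² (k(I, D) = -2*(D + (I + D)*(D + I)) = -2*(D + (D + I)*(D + I)) = -2*(D + (D + I)²) = -(6*D + 6*(D + I)²)/3 = -2*D - 2*(D + I)²)
k(13, -3) + Z = (-2*(-3) - 2*(-3 + 13)²) - 101 = (6 - 2*10²) - 101 = (6 - 2*100) - 101 = (6 - 200) - 101 = -194 - 101 = -295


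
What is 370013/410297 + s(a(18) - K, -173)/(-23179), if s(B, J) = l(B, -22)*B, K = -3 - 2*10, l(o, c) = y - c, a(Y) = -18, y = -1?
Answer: 8533450142/9510274163 ≈ 0.89729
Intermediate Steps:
l(o, c) = -1 - c
K = -23 (K = -3 - 20 = -23)
s(B, J) = 21*B (s(B, J) = (-1 - 1*(-22))*B = (-1 + 22)*B = 21*B)
370013/410297 + s(a(18) - K, -173)/(-23179) = 370013/410297 + (21*(-18 - 1*(-23)))/(-23179) = 370013*(1/410297) + (21*(-18 + 23))*(-1/23179) = 370013/410297 + (21*5)*(-1/23179) = 370013/410297 + 105*(-1/23179) = 370013/410297 - 105/23179 = 8533450142/9510274163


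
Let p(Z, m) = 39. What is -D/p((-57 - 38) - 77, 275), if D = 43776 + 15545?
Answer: -59321/39 ≈ -1521.1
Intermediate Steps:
D = 59321
-D/p((-57 - 38) - 77, 275) = -59321/39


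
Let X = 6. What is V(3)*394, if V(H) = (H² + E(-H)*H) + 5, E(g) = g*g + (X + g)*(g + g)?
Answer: -5122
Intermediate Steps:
E(g) = g² + 2*g*(6 + g) (E(g) = g*g + (6 + g)*(g + g) = g² + (6 + g)*(2*g) = g² + 2*g*(6 + g))
V(H) = 5 + H² - 3*H²*(4 - H) (V(H) = (H² + (3*(-H)*(4 - H))*H) + 5 = (H² + (-3*H*(4 - H))*H) + 5 = (H² - 3*H²*(4 - H)) + 5 = 5 + H² - 3*H²*(4 - H))
V(3)*394 = (5 - 11*3² + 3*3³)*394 = (5 - 11*9 + 3*27)*394 = (5 - 99 + 81)*394 = -13*394 = -5122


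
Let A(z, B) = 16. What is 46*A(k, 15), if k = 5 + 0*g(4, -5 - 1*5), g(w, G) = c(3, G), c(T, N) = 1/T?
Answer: 736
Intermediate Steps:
g(w, G) = 1/3
k = 5 (k = 5 + 0*(1/3) = 5 + 0 = 5)
46*A(k, 15) = 46*16 = 736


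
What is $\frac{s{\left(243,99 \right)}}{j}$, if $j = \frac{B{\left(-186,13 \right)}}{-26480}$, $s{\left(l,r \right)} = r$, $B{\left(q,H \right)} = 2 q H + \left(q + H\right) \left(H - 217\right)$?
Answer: $- \frac{36410}{423} \approx -86.076$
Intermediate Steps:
$B{\left(q,H \right)} = \left(-217 + H\right) \left(H + q\right) + 2 H q$ ($B{\left(q,H \right)} = 2 H q + \left(H + q\right) \left(-217 + H\right) = 2 H q + \left(-217 + H\right) \left(H + q\right) = \left(-217 + H\right) \left(H + q\right) + 2 H q$)
$j = - \frac{3807}{3310}$ ($j = \frac{13^{2} - 2821 - -40362 + 3 \cdot 13 \left(-186\right)}{-26480} = \left(169 - 2821 + 40362 - 7254\right) \left(- \frac{1}{26480}\right) = 30456 \left(- \frac{1}{26480}\right) = - \frac{3807}{3310} \approx -1.1502$)
$\frac{s{\left(243,99 \right)}}{j} = \frac{99}{- \frac{3807}{3310}} = 99 \left(- \frac{3310}{3807}\right) = - \frac{36410}{423}$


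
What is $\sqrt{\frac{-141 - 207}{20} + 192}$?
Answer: $\frac{3 \sqrt{485}}{5} \approx 13.214$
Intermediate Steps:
$\sqrt{\frac{-141 - 207}{20} + 192} = \sqrt{\left(-141 - 207\right) \frac{1}{20} + 192} = \sqrt{\left(-348\right) \frac{1}{20} + 192} = \sqrt{- \frac{87}{5} + 192} = \sqrt{\frac{873}{5}} = \frac{3 \sqrt{485}}{5}$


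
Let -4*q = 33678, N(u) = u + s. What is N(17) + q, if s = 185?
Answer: -16435/2 ≈ -8217.5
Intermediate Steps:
N(u) = 185 + u (N(u) = u + 185 = 185 + u)
q = -16839/2 (q = -¼*33678 = -16839/2 ≈ -8419.5)
N(17) + q = (185 + 17) - 16839/2 = 202 - 16839/2 = -16435/2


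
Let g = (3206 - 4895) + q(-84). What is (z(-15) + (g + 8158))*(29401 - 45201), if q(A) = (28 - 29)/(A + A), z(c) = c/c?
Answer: -2146747975/21 ≈ -1.0223e+8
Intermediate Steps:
z(c) = 1
q(A) = -1/(2*A)
g = -283751/168 (g = (3206 - 4895) - 1/2/(-84) = -1689 - 1/2*(-1/84) = -1689 + 1/168 = -283751/168 ≈ -1689.0)
(z(-15) + (g + 8158))*(29401 - 45201) = (1 + (-283751/168 + 8158))*(29401 - 45201) = (1 + 1086793/168)*(-15800) = (1086961/168)*(-15800) = -2146747975/21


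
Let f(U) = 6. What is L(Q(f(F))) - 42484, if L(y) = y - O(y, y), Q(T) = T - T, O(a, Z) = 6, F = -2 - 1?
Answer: -42490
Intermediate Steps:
F = -3
Q(T) = 0
L(y) = -6 + y (L(y) = y - 1*6 = y - 6 = -6 + y)
L(Q(f(F))) - 42484 = (-6 + 0) - 42484 = -6 - 42484 = -42490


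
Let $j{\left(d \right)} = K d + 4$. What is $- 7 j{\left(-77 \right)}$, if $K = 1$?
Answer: $511$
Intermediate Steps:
$j{\left(d \right)} = 4 + d$ ($j{\left(d \right)} = 1 d + 4 = d + 4 = 4 + d$)
$- 7 j{\left(-77 \right)} = - 7 \left(4 - 77\right) = \left(-7\right) \left(-73\right) = 511$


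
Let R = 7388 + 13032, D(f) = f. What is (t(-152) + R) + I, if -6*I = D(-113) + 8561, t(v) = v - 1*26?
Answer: 18834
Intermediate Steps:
R = 20420
t(v) = -26 + v (t(v) = v - 26 = -26 + v)
I = -1408 (I = -(-113 + 8561)/6 = -⅙*8448 = -1408)
(t(-152) + R) + I = ((-26 - 152) + 20420) - 1408 = (-178 + 20420) - 1408 = 20242 - 1408 = 18834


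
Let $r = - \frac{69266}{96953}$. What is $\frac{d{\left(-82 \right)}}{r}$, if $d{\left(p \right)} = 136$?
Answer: $- \frac{6592804}{34633} \approx -190.36$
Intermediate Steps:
$r = - \frac{69266}{96953}$ ($r = \left(-69266\right) \frac{1}{96953} = - \frac{69266}{96953} \approx -0.71443$)
$\frac{d{\left(-82 \right)}}{r} = \frac{136}{- \frac{69266}{96953}} = 136 \left(- \frac{96953}{69266}\right) = - \frac{6592804}{34633}$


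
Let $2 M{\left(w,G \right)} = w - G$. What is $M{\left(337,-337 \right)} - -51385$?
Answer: $51722$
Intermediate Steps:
$M{\left(w,G \right)} = \frac{w}{2} - \frac{G}{2}$ ($M{\left(w,G \right)} = \frac{w - G}{2} = \frac{w}{2} - \frac{G}{2}$)
$M{\left(337,-337 \right)} - -51385 = \left(\frac{1}{2} \cdot 337 - - \frac{337}{2}\right) - -51385 = \left(\frac{337}{2} + \frac{337}{2}\right) + 51385 = 337 + 51385 = 51722$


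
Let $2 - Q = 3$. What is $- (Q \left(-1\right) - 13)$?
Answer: $12$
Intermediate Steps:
$Q = -1$ ($Q = 2 - 3 = -1$)
$- (Q \left(-1\right) - 13) = - (\left(-1\right) \left(-1\right) - 13) = - (1 - 13) = \left(-1\right) \left(-12\right) = 12$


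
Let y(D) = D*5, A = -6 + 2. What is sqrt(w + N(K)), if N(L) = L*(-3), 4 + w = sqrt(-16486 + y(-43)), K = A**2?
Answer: sqrt(-52 + I*sqrt(16701)) ≈ 6.6069 + 9.7801*I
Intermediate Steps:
A = -4
y(D) = 5*D
K = 16 (K = (-4)**2 = 16)
w = -4 + I*sqrt(16701) (w = -4 + sqrt(-16486 + 5*(-43)) = -4 + sqrt(-16486 - 215) = -4 + sqrt(-16701) = -4 + I*sqrt(16701) ≈ -4.0 + 129.23*I)
N(L) = -3*L
sqrt(w + N(K)) = sqrt((-4 + I*sqrt(16701)) - 3*16) = sqrt((-4 + I*sqrt(16701)) - 48) = sqrt(-52 + I*sqrt(16701))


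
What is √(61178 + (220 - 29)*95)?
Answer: √79323 ≈ 281.64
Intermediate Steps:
√(61178 + (220 - 29)*95) = √(61178 + 191*95) = √(61178 + 18145) = √79323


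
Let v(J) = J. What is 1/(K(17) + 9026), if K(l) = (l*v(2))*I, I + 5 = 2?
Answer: 1/8924 ≈ 0.00011206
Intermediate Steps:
I = -3 (I = -5 + 2 = -3)
K(l) = -6*l (K(l) = (l*2)*(-3) = (2*l)*(-3) = -6*l)
1/(K(17) + 9026) = 1/(-6*17 + 9026) = 1/(-102 + 9026) = 1/8924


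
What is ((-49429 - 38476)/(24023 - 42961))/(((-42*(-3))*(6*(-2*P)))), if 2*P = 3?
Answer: -87905/42951384 ≈ -0.0020466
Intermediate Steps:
P = 3/2 (P = (½)*3 = 3/2 ≈ 1.5000)
((-49429 - 38476)/(24023 - 42961))/(((-42*(-3))*(6*(-2*P)))) = ((-49429 - 38476)/(24023 - 42961))/(((-42*(-3))*(6*(-2*3/2)))) = (-87905/(-18938))/((126*(6*(-3)))) = (-87905*(-1/18938))/((126*(-18))) = (87905/18938)/(-2268) = (87905/18938)*(-1/2268) = -87905/42951384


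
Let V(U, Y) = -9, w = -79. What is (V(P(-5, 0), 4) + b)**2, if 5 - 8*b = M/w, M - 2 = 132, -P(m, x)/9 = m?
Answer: 26615281/399424 ≈ 66.634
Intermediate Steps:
P(m, x) = -9*m
M = 134 (M = 2 + 132 = 134)
b = 529/632 (b = 5/8 - 67/(4*(-79)) = 5/8 - 67*(-1)/(4*79) = 5/8 - 1/8*(-134/79) = 5/8 + 67/316 = 529/632 ≈ 0.83703)
(V(P(-5, 0), 4) + b)**2 = (-9 + 529/632)**2 = (-5159/632)**2 = 26615281/399424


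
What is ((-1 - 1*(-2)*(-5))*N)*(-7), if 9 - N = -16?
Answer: 1925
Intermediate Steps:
N = 25 (N = 9 - 1*(-16) = 9 + 16 = 25)
((-1 - 1*(-2)*(-5))*N)*(-7) = ((-1 - 1*(-2)*(-5))*25)*(-7) = ((-1 + 2*(-5))*25)*(-7) = ((-1 - 10)*25)*(-7) = -11*25*(-7) = -275*(-7) = 1925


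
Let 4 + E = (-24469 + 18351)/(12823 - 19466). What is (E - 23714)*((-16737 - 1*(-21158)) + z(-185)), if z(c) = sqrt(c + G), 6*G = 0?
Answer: -99505692868/949 - 22507508*I*sqrt(185)/949 ≈ -1.0485e+8 - 3.2259e+5*I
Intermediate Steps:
G = 0 (G = (1/6)*0 = 0)
E = -2922/949 (E = -4 + (-24469 + 18351)/(12823 - 19466) = -4 - 6118/(-6643) = -4 - 6118*(-1/6643) = -4 + 874/949 = -2922/949 ≈ -3.0790)
z(c) = sqrt(c) (z(c) = sqrt(c + 0) = sqrt(c))
(E - 23714)*((-16737 - 1*(-21158)) + z(-185)) = (-2922/949 - 23714)*((-16737 - 1*(-21158)) + sqrt(-185)) = -22507508*((-16737 + 21158) + I*sqrt(185))/949 = -22507508*(4421 + I*sqrt(185))/949 = -99505692868/949 - 22507508*I*sqrt(185)/949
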